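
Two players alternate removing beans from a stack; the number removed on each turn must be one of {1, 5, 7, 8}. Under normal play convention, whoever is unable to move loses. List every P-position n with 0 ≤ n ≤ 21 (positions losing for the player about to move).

0, 2, 4, 6, 15, 17, 19, 21

G(0) = 0
G(1) = mex{0} = 1
G(2) = mex{1} = 0
G(3) = mex{0} = 1
G(4) = mex{1} = 0
G(5) = mex{0,0} = 1
G(6) = mex{1,1} = 0
G(7) = mex{0,0,0} = 1
G(8) = mex{1,1,1,0} = 2
G(9) = mex{2,0,0,1} = 3
G(10) = mex{3,1,1,0} = 2
G(11) = mex{2,0,0,1} = 3
G(12) = mex{3,1,1,0} = 2
G(13) = mex{2,2,0,1} = 3
G(14) = mex{3,3,1,0} = 2
G(15) = mex{2,2,2,1} = 0
G(16) = mex{0,3,3,2} = 1
G(17) = mex{1,2,2,3} = 0
G(18) = mex{0,3,3,2} = 1
G(19) = mex{1,2,2,3} = 0
G(20) = mex{0,0,3,2} = 1
G(21) = mex{1,1,2,3} = 0
P-positions are exactly the n with G(n) = 0.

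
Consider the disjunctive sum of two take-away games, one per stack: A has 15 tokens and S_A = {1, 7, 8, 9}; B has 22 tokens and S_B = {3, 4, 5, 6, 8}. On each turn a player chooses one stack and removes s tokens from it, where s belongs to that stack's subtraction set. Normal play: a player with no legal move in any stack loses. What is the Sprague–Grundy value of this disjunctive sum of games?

Stack A, S = {1, 7, 8, 9}:
n :  0  1  2  3  4  5  6  7  8  9 10 11 12 13 14 15
G :  0  1  0  1  0  1  0  1  2  3  2  3  2  3  2  3
G_A(15) = 3.
Stack B, S = {3, 4, 5, 6, 8}:
n :  0  1  2  3  4  5  6  7  8  9 10 11 12 13 14 15 16 17 18 19 20 21 22
G :  0  0  0  1  1  1  2  2  2  3  3  0  0  0  1  1  1  2  2  2  3  3  0
G_B(22) = 0.
Combined Grundy value = 3 ⊕ 0 = 3.

3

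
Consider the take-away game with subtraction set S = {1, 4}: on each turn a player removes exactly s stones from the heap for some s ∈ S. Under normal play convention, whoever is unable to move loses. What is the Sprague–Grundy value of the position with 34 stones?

2

n :  0  1  2  3  4  5  6  7  8  9 10 11 12 13 14 15 16 17 18 19 20 21 22 23 24 25 26 27 28 29 30 31 32 33 34
G :  0  1  0  1  2  0  1  0  1  2  0  1  0  1  2  0  1  0  1  2  0  1  0  1  2  0  1  0  1  2  0  1  0  1  2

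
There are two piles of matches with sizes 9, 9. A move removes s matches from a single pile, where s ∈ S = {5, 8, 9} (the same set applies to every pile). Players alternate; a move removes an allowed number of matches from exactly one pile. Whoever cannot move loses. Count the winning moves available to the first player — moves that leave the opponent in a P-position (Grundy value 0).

0

All piles use S = {5, 8, 9}:
n : 0 1 2 3 4 5 6 7 8 9
G : 0 0 0 0 0 1 1 1 1 1
Pile A: G(9) = 1.
Pile B: G(9) = 1.
Combined Grundy value = 1 ⊕ 1 = 0.
A winning move leaves total XOR = 0, i.e. changes one component's Grundy value g to g ⊕ X where X is the current total.
Pile A: target g' = 1⊕0 = 1, but every legal move changes the Grundy value (mex property), so 0 moves.
Pile B: target g' = 1⊕0 = 1, but every legal move changes the Grundy value (mex property), so 0 moves.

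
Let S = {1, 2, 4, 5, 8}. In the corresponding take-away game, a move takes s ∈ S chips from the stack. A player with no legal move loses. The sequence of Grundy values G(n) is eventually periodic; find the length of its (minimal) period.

n :  0  1  2  3  4  5  6  7  8  9 10 11 12 13 14
G :  0  1  2  0  1  2  0  1  2  0  1  2  0  1  2
G(n+3) = G(n) holds for n = 0,…,7 (a full window of length max(S) = 8), so the sequence is purely periodic with period 3.

3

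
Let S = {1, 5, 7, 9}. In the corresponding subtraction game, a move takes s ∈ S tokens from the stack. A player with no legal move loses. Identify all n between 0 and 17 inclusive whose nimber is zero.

G(0) = 0
G(1) = mex{0} = 1
G(2) = mex{1} = 0
G(3) = mex{0} = 1
G(4) = mex{1} = 0
G(5) = mex{0,0} = 1
G(6) = mex{1,1} = 0
G(7) = mex{0,0,0} = 1
G(8) = mex{1,1,1} = 0
G(9) = mex{0,0,0,0} = 1
G(10) = mex{1,1,1,1} = 0
G(11) = mex{0,0,0,0} = 1
G(12) = mex{1,1,1,1} = 0
G(13) = mex{0,0,0,0} = 1
G(14) = mex{1,1,1,1} = 0
G(15) = mex{0,0,0,0} = 1
G(16) = mex{1,1,1,1} = 0
G(17) = mex{0,0,0,0} = 1
P-positions are exactly the n with G(n) = 0.

0, 2, 4, 6, 8, 10, 12, 14, 16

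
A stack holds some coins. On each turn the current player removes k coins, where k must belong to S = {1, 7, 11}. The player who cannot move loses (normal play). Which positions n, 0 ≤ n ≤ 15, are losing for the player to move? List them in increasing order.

G(0) = 0
G(1) = mex{0} = 1
G(2) = mex{1} = 0
G(3) = mex{0} = 1
G(4) = mex{1} = 0
G(5) = mex{0} = 1
G(6) = mex{1} = 0
G(7) = mex{0,0} = 1
G(8) = mex{1,1} = 0
G(9) = mex{0,0} = 1
G(10) = mex{1,1} = 0
G(11) = mex{0,0,0} = 1
G(12) = mex{1,1,1} = 0
G(13) = mex{0,0,0} = 1
G(14) = mex{1,1,1} = 0
G(15) = mex{0,0,0} = 1
P-positions are exactly the n with G(n) = 0.

0, 2, 4, 6, 8, 10, 12, 14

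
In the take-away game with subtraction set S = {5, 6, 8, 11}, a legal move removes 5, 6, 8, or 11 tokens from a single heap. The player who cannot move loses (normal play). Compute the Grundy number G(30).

2

n :  0  1  2  3  4  5  6  7  8  9 10 11 12 13 14 15 16 17 18 19 20 21 22 23 24 25 26 27 28 29 30
G :  0  0  0  0  0  1  1  1  1  1  2  2  2  2  2  3  0  0  0  0  0  1  1  1  1  1  2  2  2  2  2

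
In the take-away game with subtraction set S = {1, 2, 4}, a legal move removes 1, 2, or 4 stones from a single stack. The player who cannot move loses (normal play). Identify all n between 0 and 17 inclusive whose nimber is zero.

n :  0  1  2  3  4  5  6  7  8  9 10 11 12 13 14 15 16 17
G :  0  1  2  0  1  2  0  1  2  0  1  2  0  1  2  0  1  2
P-positions are exactly the n with G(n) = 0.

0, 3, 6, 9, 12, 15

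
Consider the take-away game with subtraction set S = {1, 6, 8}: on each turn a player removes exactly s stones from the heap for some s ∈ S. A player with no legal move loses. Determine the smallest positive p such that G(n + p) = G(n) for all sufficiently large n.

7

G(0) = 0
G(1) = mex{0} = 1
G(2) = mex{1} = 0
G(3) = mex{0} = 1
G(4) = mex{1} = 0
G(5) = mex{0} = 1
G(6) = mex{1,0} = 2
G(7) = mex{2,1} = 0
G(8) = mex{0,0,0} = 1
G(9) = mex{1,1,1} = 0
G(10) = mex{0,0,0} = 1
G(11) = mex{1,1,1} = 0
G(12) = mex{0,2,0} = 1
G(13) = mex{1,0,1} = 2
G(14) = mex{2,1,2} = 0
G(15) = mex{0,0,0} = 1
G(16) = mex{1,1,1} = 0
G(n+7) = G(n) holds for n = 0,…,7 (a full window of length max(S) = 8), so the sequence is purely periodic with period 7.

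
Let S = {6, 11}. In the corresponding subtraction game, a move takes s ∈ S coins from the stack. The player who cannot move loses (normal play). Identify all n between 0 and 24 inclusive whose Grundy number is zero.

0, 1, 2, 3, 4, 5, 17, 18, 19, 20, 21, 22

n :  0  1  2  3  4  5  6  7  8  9 10 11 12 13 14 15 16 17 18 19 20 21 22 23 24
G :  0  0  0  0  0  0  1  1  1  1  1  1  2  2  2  2  2  0  0  0  0  0  0  1  1
P-positions are exactly the n with G(n) = 0.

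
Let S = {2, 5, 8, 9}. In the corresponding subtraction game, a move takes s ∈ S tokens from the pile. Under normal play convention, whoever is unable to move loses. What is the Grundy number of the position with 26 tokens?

1

n :  0  1  2  3  4  5  6  7  8  9 10 11 12 13 14 15 16 17 18 19 20 21 22 23 24 25 26
G :  0  0  1  1  0  2  1  0  2  1  3  0  2  1  0  2  1  0  0  1  1  0  2  1  0  2  1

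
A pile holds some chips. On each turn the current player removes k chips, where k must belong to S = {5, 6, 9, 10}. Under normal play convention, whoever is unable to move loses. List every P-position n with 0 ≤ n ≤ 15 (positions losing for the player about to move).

0, 1, 2, 3, 4, 15

n :  0  1  2  3  4  5  6  7  8  9 10 11 12 13 14 15
G :  0  0  0  0  0  1  1  1  1  1  2  2  2  2  2  0
P-positions are exactly the n with G(n) = 0.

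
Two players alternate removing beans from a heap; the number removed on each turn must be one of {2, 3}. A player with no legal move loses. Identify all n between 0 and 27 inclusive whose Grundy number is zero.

n :  0  1  2  3  4  5  6  7  8  9 10 11 12 13 14 15 16 17 18 19 20 21 22 23 24 25 26 27
G :  0  0  1  1  2  0  0  1  1  2  0  0  1  1  2  0  0  1  1  2  0  0  1  1  2  0  0  1
P-positions are exactly the n with G(n) = 0.

0, 1, 5, 6, 10, 11, 15, 16, 20, 21, 25, 26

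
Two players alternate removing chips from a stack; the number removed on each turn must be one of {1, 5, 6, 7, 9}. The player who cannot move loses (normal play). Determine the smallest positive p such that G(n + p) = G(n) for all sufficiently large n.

n :  0  1  2  3  4  5  6  7  8  9 10 11 12 13 14 15 16 17 18 19 20 21 22 23 24 25
G :  0  1  0  1  0  1  2  3  2  3  2  3  0  1  0  1  0  1  2  3  2  3  2  3  0  1
G(n+12) = G(n) holds for n = 0,…,8 (a full window of length max(S) = 9), so the sequence is purely periodic with period 12.

12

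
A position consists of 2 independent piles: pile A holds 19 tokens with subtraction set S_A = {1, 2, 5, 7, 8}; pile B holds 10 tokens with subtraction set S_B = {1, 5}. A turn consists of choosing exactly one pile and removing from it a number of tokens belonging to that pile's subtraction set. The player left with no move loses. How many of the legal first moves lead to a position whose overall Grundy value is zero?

Pile A, S = {1, 2, 5, 7, 8}:
G(0) = 0
G(1) = mex{0} = 1
G(2) = mex{1,0} = 2
G(3) = mex{2,1} = 0
G(4) = mex{0,2} = 1
G(5) = mex{1,0,0} = 2
G(6) = mex{2,1,1} = 0
G(7) = mex{0,2,2,0} = 1
G(8) = mex{1,0,0,1,0} = 2
G(9) = mex{2,1,1,2,1} = 0
G(10) = mex{0,2,2,0,2} = 1
G(11) = mex{1,0,0,1,0} = 2
G(12) = mex{2,1,1,2,1} = 0
G(13) = mex{0,2,2,0,2} = 1
G(14) = mex{1,0,0,1,0} = 2
G(15) = mex{2,1,1,2,1} = 0
G(16) = mex{0,2,2,0,2} = 1
G(17) = mex{1,0,0,1,0} = 2
G(18) = mex{2,1,1,2,1} = 0
G(19) = mex{0,2,2,0,2} = 1
G_A(19) = 1.
Pile B, S = {1, 5}:
G(0) = 0
G(1) = mex{0} = 1
G(2) = mex{1} = 0
G(3) = mex{0} = 1
G(4) = mex{1} = 0
G(5) = mex{0,0} = 1
G(6) = mex{1,1} = 0
G(7) = mex{0,0} = 1
G(8) = mex{1,1} = 0
G(9) = mex{0,0} = 1
G(10) = mex{1,1} = 0
G_B(10) = 0.
Combined Grundy value = 1 ⊕ 0 = 1.
A winning move leaves total XOR = 0, i.e. changes one component's Grundy value g to g ⊕ X where X is the current total.
Pile A: need g' = 1⊕1 = 0. Options: 19−1→G=0, 19−2→G=2, 19−5→G=2, 19−7→G=0, 19−8→G=2. Hits: 2.
Pile B: need g' = 0⊕1 = 1. Options: 10−1→G=1, 10−5→G=1. Hits: 2.

4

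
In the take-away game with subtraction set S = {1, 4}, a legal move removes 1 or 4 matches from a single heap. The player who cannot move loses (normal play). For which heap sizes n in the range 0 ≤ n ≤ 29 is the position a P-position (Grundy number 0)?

0, 2, 5, 7, 10, 12, 15, 17, 20, 22, 25, 27

G(0) = 0
G(1) = mex{0} = 1
G(2) = mex{1} = 0
G(3) = mex{0} = 1
G(4) = mex{1,0} = 2
G(5) = mex{2,1} = 0
G(6) = mex{0,0} = 1
G(7) = mex{1,1} = 0
G(8) = mex{0,2} = 1
G(9) = mex{1,0} = 2
G(10) = mex{2,1} = 0
G(11) = mex{0,0} = 1
G(12) = mex{1,1} = 0
G(13) = mex{0,2} = 1
G(14) = mex{1,0} = 2
G(15) = mex{2,1} = 0
G(16) = mex{0,0} = 1
G(17) = mex{1,1} = 0
G(18) = mex{0,2} = 1
G(19) = mex{1,0} = 2
G(20) = mex{2,1} = 0
G(21) = mex{0,0} = 1
G(22) = mex{1,1} = 0
G(23) = mex{0,2} = 1
G(24) = mex{1,0} = 2
G(25) = mex{2,1} = 0
G(26) = mex{0,0} = 1
G(27) = mex{1,1} = 0
G(28) = mex{0,2} = 1
G(29) = mex{1,0} = 2
P-positions are exactly the n with G(n) = 0.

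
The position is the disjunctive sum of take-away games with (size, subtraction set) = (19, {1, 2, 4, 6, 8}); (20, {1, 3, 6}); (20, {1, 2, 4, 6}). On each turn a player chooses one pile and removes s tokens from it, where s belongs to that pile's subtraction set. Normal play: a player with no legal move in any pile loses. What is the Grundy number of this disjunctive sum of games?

Pile A, S = {1, 2, 4, 6, 8}:
G(0) = 0
G(1) = mex{0} = 1
G(2) = mex{1,0} = 2
G(3) = mex{2,1} = 0
G(4) = mex{0,2,0} = 1
G(5) = mex{1,0,1} = 2
G(6) = mex{2,1,2,0} = 3
G(7) = mex{3,2,0,1} = 4
G(8) = mex{4,3,1,2,0} = 5
G(9) = mex{5,4,2,0,1} = 3
G(10) = mex{3,5,3,1,2} = 0
G(11) = mex{0,3,4,2,0} = 1
G(12) = mex{1,0,5,3,1} = 2
G(13) = mex{2,1,3,4,2} = 0
G(14) = mex{0,2,0,5,3} = 1
G(15) = mex{1,0,1,3,4} = 2
G(16) = mex{2,1,2,0,5} = 3
G(17) = mex{3,2,0,1,3} = 4
G(18) = mex{4,3,1,2,0} = 5
G(19) = mex{5,4,2,0,1} = 3
G_A(19) = 3.
Pile B, S = {1, 3, 6}:
G(0) = 0
G(1) = mex{0} = 1
G(2) = mex{1} = 0
G(3) = mex{0,0} = 1
G(4) = mex{1,1} = 0
G(5) = mex{0,0} = 1
G(6) = mex{1,1,0} = 2
G(7) = mex{2,0,1} = 3
G(8) = mex{3,1,0} = 2
G(9) = mex{2,2,1} = 0
G(10) = mex{0,3,0} = 1
G(11) = mex{1,2,1} = 0
G(12) = mex{0,0,2} = 1
G(13) = mex{1,1,3} = 0
G(14) = mex{0,0,2} = 1
G(15) = mex{1,1,0} = 2
G(16) = mex{2,0,1} = 3
G(17) = mex{3,1,0} = 2
G(18) = mex{2,2,1} = 0
G(19) = mex{0,3,0} = 1
G(20) = mex{1,2,1} = 0
G_B(20) = 0.
Pile C, S = {1, 2, 4, 6}:
G(0) = 0
G(1) = mex{0} = 1
G(2) = mex{1,0} = 2
G(3) = mex{2,1} = 0
G(4) = mex{0,2,0} = 1
G(5) = mex{1,0,1} = 2
G(6) = mex{2,1,2,0} = 3
G(7) = mex{3,2,0,1} = 4
G(8) = mex{4,3,1,2} = 0
G(9) = mex{0,4,2,0} = 1
G(10) = mex{1,0,3,1} = 2
G(11) = mex{2,1,4,2} = 0
G(12) = mex{0,2,0,3} = 1
G(13) = mex{1,0,1,4} = 2
G(14) = mex{2,1,2,0} = 3
G(15) = mex{3,2,0,1} = 4
G(16) = mex{4,3,1,2} = 0
G(17) = mex{0,4,2,0} = 1
G(18) = mex{1,0,3,1} = 2
G(19) = mex{2,1,4,2} = 0
G(20) = mex{0,2,0,3} = 1
G_C(20) = 1.
Combined Grundy value = 3 ⊕ 0 ⊕ 1 = 2.

2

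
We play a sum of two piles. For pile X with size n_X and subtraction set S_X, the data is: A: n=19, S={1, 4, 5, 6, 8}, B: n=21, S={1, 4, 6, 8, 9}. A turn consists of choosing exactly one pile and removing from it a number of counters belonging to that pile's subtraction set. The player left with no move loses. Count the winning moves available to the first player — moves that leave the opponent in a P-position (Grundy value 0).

4

Pile A, S = {1, 4, 5, 6, 8}:
n :  0  1  2  3  4  5  6  7  8  9 10 11 12 13 14 15 16 17 18 19
G :  0  1  0  1  2  3  2  3  4  0  1  0  1  2  3  2  3  4  0  1
G_A(19) = 1.
Pile B, S = {1, 4, 6, 8, 9}:
G(0) = 0
G(1) = mex{0} = 1
G(2) = mex{1} = 0
G(3) = mex{0} = 1
G(4) = mex{1,0} = 2
G(5) = mex{2,1} = 0
G(6) = mex{0,0,0} = 1
G(7) = mex{1,1,1} = 0
G(8) = mex{0,2,0,0} = 1
G(9) = mex{1,0,1,1,0} = 2
G(10) = mex{2,1,2,0,1} = 3
G(11) = mex{3,0,0,1,0} = 2
G(12) = mex{2,1,1,2,1} = 0
G(13) = mex{0,2,0,0,2} = 1
G(14) = mex{1,3,1,1,0} = 2
G(15) = mex{2,2,2,0,1} = 3
G(16) = mex{3,0,3,1,0} = 2
G(17) = mex{2,1,2,2,1} = 0
G(18) = mex{0,2,0,3,2} = 1
G(19) = mex{1,3,1,2,3} = 0
G(20) = mex{0,2,2,0,2} = 1
G(21) = mex{1,0,3,1,0} = 2
G_B(21) = 2.
Combined Grundy value = 1 ⊕ 2 = 3.
A winning move leaves total XOR = 0, i.e. changes one component's Grundy value g to g ⊕ X where X is the current total.
Pile A: need g' = 1⊕3 = 2. Options: 19−1→G=0, 19−4→G=2, 19−5→G=3, 19−6→G=2, 19−8→G=0. Hits: 2.
Pile B: need g' = 2⊕3 = 1. Options: 21−1→G=1, 21−4→G=0, 21−6→G=3, 21−8→G=1, 21−9→G=0. Hits: 2.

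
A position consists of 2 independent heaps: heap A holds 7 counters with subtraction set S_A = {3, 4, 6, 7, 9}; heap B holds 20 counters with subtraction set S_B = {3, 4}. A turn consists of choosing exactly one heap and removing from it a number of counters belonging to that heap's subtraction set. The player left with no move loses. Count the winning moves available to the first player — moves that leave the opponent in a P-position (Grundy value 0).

Heap A, S = {3, 4, 6, 7, 9}:
n : 0 1 2 3 4 5 6 7
G : 0 0 0 1 1 1 2 2
G_A(7) = 2.
Heap B, S = {3, 4}:
n :  0  1  2  3  4  5  6  7  8  9 10 11 12 13 14 15 16 17 18 19 20
G :  0  0  0  1  1  1  2  0  0  0  1  1  1  2  0  0  0  1  1  1  2
G_B(20) = 2.
Combined Grundy value = 2 ⊕ 2 = 0.
A winning move leaves total XOR = 0, i.e. changes one component's Grundy value g to g ⊕ X where X is the current total.
Heap A: target g' = 2⊕0 = 2, but every legal move changes the Grundy value (mex property), so 0 moves.
Heap B: target g' = 2⊕0 = 2, but every legal move changes the Grundy value (mex property), so 0 moves.

0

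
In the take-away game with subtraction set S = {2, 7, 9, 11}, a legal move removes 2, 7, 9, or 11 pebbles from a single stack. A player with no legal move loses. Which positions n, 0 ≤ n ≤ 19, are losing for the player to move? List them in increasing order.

G(0) = 0
G(1) = mex{} = 0
G(2) = mex{0} = 1
G(3) = mex{0} = 1
G(4) = mex{1} = 0
G(5) = mex{1} = 0
G(6) = mex{0} = 1
G(7) = mex{0,0} = 1
G(8) = mex{1,0} = 2
G(9) = mex{1,1,0} = 2
G(10) = mex{2,1,0} = 3
G(11) = mex{2,0,1,0} = 3
G(12) = mex{3,0,1,0} = 2
G(13) = mex{3,1,0,1} = 2
G(14) = mex{2,1,0,1} = 3
G(15) = mex{2,2,1,0} = 3
G(16) = mex{3,2,1,0} = 4
G(17) = mex{3,3,2,1} = 0
G(18) = mex{4,3,2,1} = 0
G(19) = mex{0,2,3,2} = 1
P-positions are exactly the n with G(n) = 0.

0, 1, 4, 5, 17, 18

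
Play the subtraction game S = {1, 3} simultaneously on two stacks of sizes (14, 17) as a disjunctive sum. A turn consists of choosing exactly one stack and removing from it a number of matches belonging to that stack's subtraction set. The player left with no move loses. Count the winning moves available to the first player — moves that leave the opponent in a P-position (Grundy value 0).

All stacks use S = {1, 3}:
n :  0  1  2  3  4  5  6  7  8  9 10 11 12 13 14 15 16 17
G :  0  1  0  1  0  1  0  1  0  1  0  1  0  1  0  1  0  1
Stack A: G(14) = 0.
Stack B: G(17) = 1.
Combined Grundy value = 0 ⊕ 1 = 1.
A winning move leaves total XOR = 0, i.e. changes one component's Grundy value g to g ⊕ X where X is the current total.
Stack A: need g' = 0⊕1 = 1. Options: 14−1→G=1, 14−3→G=1. Hits: 2.
Stack B: need g' = 1⊕1 = 0. Options: 17−1→G=0, 17−3→G=0. Hits: 2.

4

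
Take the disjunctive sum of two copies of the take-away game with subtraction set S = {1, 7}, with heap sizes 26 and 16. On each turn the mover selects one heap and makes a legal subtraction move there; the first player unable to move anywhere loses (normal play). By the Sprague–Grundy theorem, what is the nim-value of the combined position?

0

All heaps use S = {1, 7}:
G(0) = 0
G(1) = mex{0} = 1
G(2) = mex{1} = 0
G(3) = mex{0} = 1
G(4) = mex{1} = 0
G(5) = mex{0} = 1
G(6) = mex{1} = 0
G(7) = mex{0,0} = 1
G(8) = mex{1,1} = 0
G(9) = mex{0,0} = 1
G(10) = mex{1,1} = 0
G(11) = mex{0,0} = 1
G(12) = mex{1,1} = 0
G(13) = mex{0,0} = 1
G(14) = mex{1,1} = 0
G(15) = mex{0,0} = 1
G(16) = mex{1,1} = 0
G(17) = mex{0,0} = 1
G(18) = mex{1,1} = 0
G(19) = mex{0,0} = 1
G(20) = mex{1,1} = 0
G(21) = mex{0,0} = 1
G(22) = mex{1,1} = 0
G(23) = mex{0,0} = 1
G(24) = mex{1,1} = 0
G(25) = mex{0,0} = 1
G(26) = mex{1,1} = 0
Heap A: G(26) = 0.
Heap B: G(16) = 0.
Combined Grundy value = 0 ⊕ 0 = 0.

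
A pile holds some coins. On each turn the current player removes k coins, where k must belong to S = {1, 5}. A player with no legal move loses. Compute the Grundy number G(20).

G(0) = 0
G(1) = mex{0} = 1
G(2) = mex{1} = 0
G(3) = mex{0} = 1
G(4) = mex{1} = 0
G(5) = mex{0,0} = 1
G(6) = mex{1,1} = 0
G(7) = mex{0,0} = 1
G(8) = mex{1,1} = 0
G(9) = mex{0,0} = 1
G(10) = mex{1,1} = 0
G(11) = mex{0,0} = 1
G(12) = mex{1,1} = 0
G(13) = mex{0,0} = 1
G(14) = mex{1,1} = 0
G(15) = mex{0,0} = 1
G(16) = mex{1,1} = 0
G(17) = mex{0,0} = 1
G(18) = mex{1,1} = 0
G(19) = mex{0,0} = 1
G(20) = mex{1,1} = 0

0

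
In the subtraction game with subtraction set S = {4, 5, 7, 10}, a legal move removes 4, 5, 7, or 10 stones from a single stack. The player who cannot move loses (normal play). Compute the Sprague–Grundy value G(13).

3

n :  0  1  2  3  4  5  6  7  8  9 10 11 12 13
G :  0  0  0  0  1  1  1  1  2  2  2  2  3  3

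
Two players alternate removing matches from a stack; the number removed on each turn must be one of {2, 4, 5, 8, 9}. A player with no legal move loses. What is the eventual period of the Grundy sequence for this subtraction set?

13

G(0) = 0
G(1) = mex{} = 0
G(2) = mex{0} = 1
G(3) = mex{0} = 1
G(4) = mex{1,0} = 2
G(5) = mex{1,0,0} = 2
G(6) = mex{2,1,0} = 3
G(7) = mex{2,1,1} = 0
G(8) = mex{3,2,1,0} = 4
G(9) = mex{0,2,2,0,0} = 1
G(10) = mex{4,3,2,1,0} = 5
G(11) = mex{1,0,3,1,1} = 2
G(12) = mex{5,4,0,2,1} = 3
G(13) = mex{2,1,4,2,2} = 0
G(14) = mex{3,5,1,3,2} = 0
G(15) = mex{0,2,5,0,3} = 1
G(16) = mex{0,3,2,4,0} = 1
G(17) = mex{1,0,3,1,4} = 2
G(18) = mex{1,0,0,5,1} = 2
G(19) = mex{2,1,0,2,5} = 3
G(20) = mex{2,1,1,3,2} = 0
G(21) = mex{3,2,1,0,3} = 4
G(22) = mex{0,2,2,0,0} = 1
G(23) = mex{4,3,2,1,0} = 5
G(24) = mex{1,0,3,1,1} = 2
G(25) = mex{5,4,0,2,1} = 3
G(26) = mex{2,1,4,2,2} = 0
G(27) = mex{3,5,1,3,2} = 0
G(n+13) = G(n) holds for n = 0,…,8 (a full window of length max(S) = 9), so the sequence is purely periodic with period 13.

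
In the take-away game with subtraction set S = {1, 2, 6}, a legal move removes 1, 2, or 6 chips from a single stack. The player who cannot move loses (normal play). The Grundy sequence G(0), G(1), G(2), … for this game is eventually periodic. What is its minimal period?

7

G(0) = 0
G(1) = mex{0} = 1
G(2) = mex{1,0} = 2
G(3) = mex{2,1} = 0
G(4) = mex{0,2} = 1
G(5) = mex{1,0} = 2
G(6) = mex{2,1,0} = 3
G(7) = mex{3,2,1} = 0
G(8) = mex{0,3,2} = 1
G(9) = mex{1,0,0} = 2
G(10) = mex{2,1,1} = 0
G(11) = mex{0,2,2} = 1
G(12) = mex{1,0,3} = 2
G(13) = mex{2,1,0} = 3
G(14) = mex{3,2,1} = 0
G(15) = mex{0,3,2} = 1
G(n+7) = G(n) holds for n = 0,…,5 (a full window of length max(S) = 6), so the sequence is purely periodic with period 7.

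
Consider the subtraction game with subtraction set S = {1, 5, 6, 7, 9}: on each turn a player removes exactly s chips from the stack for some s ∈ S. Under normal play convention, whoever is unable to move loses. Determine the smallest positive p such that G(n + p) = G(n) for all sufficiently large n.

12

G(0) = 0
G(1) = mex{0} = 1
G(2) = mex{1} = 0
G(3) = mex{0} = 1
G(4) = mex{1} = 0
G(5) = mex{0,0} = 1
G(6) = mex{1,1,0} = 2
G(7) = mex{2,0,1,0} = 3
G(8) = mex{3,1,0,1} = 2
G(9) = mex{2,0,1,0,0} = 3
G(10) = mex{3,1,0,1,1} = 2
G(11) = mex{2,2,1,0,0} = 3
G(12) = mex{3,3,2,1,1} = 0
G(13) = mex{0,2,3,2,0} = 1
G(14) = mex{1,3,2,3,1} = 0
G(15) = mex{0,2,3,2,2} = 1
G(16) = mex{1,3,2,3,3} = 0
G(17) = mex{0,0,3,2,2} = 1
G(18) = mex{1,1,0,3,3} = 2
G(19) = mex{2,0,1,0,2} = 3
G(20) = mex{3,1,0,1,3} = 2
G(21) = mex{2,0,1,0,0} = 3
G(22) = mex{3,1,0,1,1} = 2
G(23) = mex{2,2,1,0,0} = 3
G(24) = mex{3,3,2,1,1} = 0
G(25) = mex{0,2,3,2,0} = 1
G(n+12) = G(n) holds for n = 0,…,8 (a full window of length max(S) = 9), so the sequence is purely periodic with period 12.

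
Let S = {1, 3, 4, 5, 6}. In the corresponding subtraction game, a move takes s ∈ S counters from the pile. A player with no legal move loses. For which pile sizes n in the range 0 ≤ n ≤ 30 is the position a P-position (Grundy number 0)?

0, 2, 9, 11, 18, 20, 27, 29

n :  0  1  2  3  4  5  6  7  8  9 10 11 12 13 14 15 16 17 18 19 20 21 22 23 24 25 26 27 28 29 30
G :  0  1  0  1  2  3  2  3  4  0  1  0  1  2  3  2  3  4  0  1  0  1  2  3  2  3  4  0  1  0  1
P-positions are exactly the n with G(n) = 0.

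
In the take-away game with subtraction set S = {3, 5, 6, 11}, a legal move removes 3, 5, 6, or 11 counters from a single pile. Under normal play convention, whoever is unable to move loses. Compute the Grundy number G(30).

G(0) = 0
G(1) = mex{} = 0
G(2) = mex{} = 0
G(3) = mex{0} = 1
G(4) = mex{0} = 1
G(5) = mex{0,0} = 1
G(6) = mex{1,0,0} = 2
G(7) = mex{1,0,0} = 2
G(8) = mex{1,1,0} = 2
G(9) = mex{2,1,1} = 0
G(10) = mex{2,1,1} = 0
G(11) = mex{2,2,1,0} = 3
G(12) = mex{0,2,2,0} = 1
G(13) = mex{0,2,2,0} = 1
G(14) = mex{3,0,2,1} = 4
G(15) = mex{1,0,0,1} = 2
G(16) = mex{1,3,0,1} = 2
G(17) = mex{4,1,3,2} = 0
G(18) = mex{2,1,1,2} = 0
G(19) = mex{2,4,1,2} = 0
G(20) = mex{0,2,4,0} = 1
G(21) = mex{0,2,2,0} = 1
G(22) = mex{0,0,2,3} = 1
G(23) = mex{1,0,0,1} = 2
G(24) = mex{1,0,0,1} = 2
G(25) = mex{1,1,0,4} = 2
G(26) = mex{2,1,1,2} = 0
G(27) = mex{2,1,1,2} = 0
G(28) = mex{2,2,1,0} = 3
G(29) = mex{0,2,2,0} = 1
G(30) = mex{0,2,2,0} = 1

1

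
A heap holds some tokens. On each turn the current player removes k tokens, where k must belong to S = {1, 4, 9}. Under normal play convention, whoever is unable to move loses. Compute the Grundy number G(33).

1

n :  0  1  2  3  4  5  6  7  8  9 10 11 12 13 14 15 16 17 18 19 20 21 22 23 24 25 26 27 28 29 30 31 32 33
G :  0  1  0  1  2  0  1  0  1  2  0  1  0  1  2  0  1  0  1  2  0  1  0  1  2  0  1  0  1  2  0  1  0  1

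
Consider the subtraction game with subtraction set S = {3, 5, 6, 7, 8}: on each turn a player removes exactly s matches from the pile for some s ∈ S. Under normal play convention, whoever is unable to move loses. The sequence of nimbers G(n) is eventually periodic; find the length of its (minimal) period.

G(0) = 0
G(1) = mex{} = 0
G(2) = mex{} = 0
G(3) = mex{0} = 1
G(4) = mex{0} = 1
G(5) = mex{0,0} = 1
G(6) = mex{1,0,0} = 2
G(7) = mex{1,0,0,0} = 2
G(8) = mex{1,1,0,0,0} = 2
G(9) = mex{2,1,1,0,0} = 3
G(10) = mex{2,1,1,1,0} = 3
G(11) = mex{2,2,1,1,1} = 0
G(12) = mex{3,2,2,1,1} = 0
G(13) = mex{3,2,2,2,1} = 0
G(14) = mex{0,3,2,2,2} = 1
G(15) = mex{0,3,3,2,2} = 1
G(16) = mex{0,0,3,3,2} = 1
G(17) = mex{1,0,0,3,3} = 2
G(18) = mex{1,0,0,0,3} = 2
G(19) = mex{1,1,0,0,0} = 2
G(20) = mex{2,1,1,0,0} = 3
G(21) = mex{2,1,1,1,0} = 3
G(22) = mex{2,2,1,1,1} = 0
G(23) = mex{3,2,2,1,1} = 0
G(n+11) = G(n) holds for n = 0,…,7 (a full window of length max(S) = 8), so the sequence is purely periodic with period 11.

11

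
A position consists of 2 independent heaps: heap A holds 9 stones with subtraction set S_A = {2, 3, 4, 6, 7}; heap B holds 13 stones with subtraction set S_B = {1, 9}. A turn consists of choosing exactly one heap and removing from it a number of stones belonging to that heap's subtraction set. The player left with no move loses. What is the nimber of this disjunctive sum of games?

1

Heap A, S = {2, 3, 4, 6, 7}:
n : 0 1 2 3 4 5 6 7 8 9
G : 0 0 1 1 2 2 3 3 4 0
G_A(9) = 0.
Heap B, S = {1, 9}:
n :  0  1  2  3  4  5  6  7  8  9 10 11 12 13
G :  0  1  0  1  0  1  0  1  0  1  0  1  0  1
G_B(13) = 1.
Combined Grundy value = 0 ⊕ 1 = 1.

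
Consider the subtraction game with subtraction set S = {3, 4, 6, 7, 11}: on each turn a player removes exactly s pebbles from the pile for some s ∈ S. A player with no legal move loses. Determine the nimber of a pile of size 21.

2

G(0) = 0
G(1) = mex{} = 0
G(2) = mex{} = 0
G(3) = mex{0} = 1
G(4) = mex{0,0} = 1
G(5) = mex{0,0} = 1
G(6) = mex{1,0,0} = 2
G(7) = mex{1,1,0,0} = 2
G(8) = mex{1,1,0,0} = 2
G(9) = mex{2,1,1,0} = 3
G(10) = mex{2,2,1,1} = 0
G(11) = mex{2,2,1,1,0} = 3
G(12) = mex{3,2,2,1,0} = 4
G(13) = mex{0,3,2,2,0} = 1
G(14) = mex{3,0,2,2,1} = 4
G(15) = mex{4,3,3,2,1} = 0
G(16) = mex{1,4,0,3,1} = 2
G(17) = mex{4,1,3,0,2} = 5
G(18) = mex{0,4,4,3,2} = 1
G(19) = mex{2,0,1,4,2} = 3
G(20) = mex{5,2,4,1,3} = 0
G(21) = mex{1,5,0,4,0} = 2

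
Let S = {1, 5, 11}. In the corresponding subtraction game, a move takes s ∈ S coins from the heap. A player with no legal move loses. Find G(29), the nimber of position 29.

1

n :  0  1  2  3  4  5  6  7  8  9 10 11 12 13 14 15 16 17 18 19 20 21 22 23 24 25 26 27 28 29
G :  0  1  0  1  0  1  0  1  0  1  0  1  0  1  0  1  0  1  0  1  0  1  0  1  0  1  0  1  0  1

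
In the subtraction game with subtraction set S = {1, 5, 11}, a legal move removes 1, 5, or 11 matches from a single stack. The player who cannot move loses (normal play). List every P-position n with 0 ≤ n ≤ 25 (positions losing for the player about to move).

G(0) = 0
G(1) = mex{0} = 1
G(2) = mex{1} = 0
G(3) = mex{0} = 1
G(4) = mex{1} = 0
G(5) = mex{0,0} = 1
G(6) = mex{1,1} = 0
G(7) = mex{0,0} = 1
G(8) = mex{1,1} = 0
G(9) = mex{0,0} = 1
G(10) = mex{1,1} = 0
G(11) = mex{0,0,0} = 1
G(12) = mex{1,1,1} = 0
G(13) = mex{0,0,0} = 1
G(14) = mex{1,1,1} = 0
G(15) = mex{0,0,0} = 1
G(16) = mex{1,1,1} = 0
G(17) = mex{0,0,0} = 1
G(18) = mex{1,1,1} = 0
G(19) = mex{0,0,0} = 1
G(20) = mex{1,1,1} = 0
G(21) = mex{0,0,0} = 1
G(22) = mex{1,1,1} = 0
G(23) = mex{0,0,0} = 1
G(24) = mex{1,1,1} = 0
G(25) = mex{0,0,0} = 1
P-positions are exactly the n with G(n) = 0.

0, 2, 4, 6, 8, 10, 12, 14, 16, 18, 20, 22, 24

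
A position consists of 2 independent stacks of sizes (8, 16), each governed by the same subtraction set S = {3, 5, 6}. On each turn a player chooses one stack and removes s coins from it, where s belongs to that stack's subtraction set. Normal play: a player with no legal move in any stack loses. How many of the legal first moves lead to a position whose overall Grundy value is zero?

All stacks use S = {3, 5, 6}:
n :  0  1  2  3  4  5  6  7  8  9 10 11 12 13 14 15 16
G :  0  0  0  1  1  1  2  2  2  0  0  0  1  1  1  2  2
Stack A: G(8) = 2.
Stack B: G(16) = 2.
Combined Grundy value = 2 ⊕ 2 = 0.
A winning move leaves total XOR = 0, i.e. changes one component's Grundy value g to g ⊕ X where X is the current total.
Stack A: target g' = 2⊕0 = 2, but every legal move changes the Grundy value (mex property), so 0 moves.
Stack B: target g' = 2⊕0 = 2, but every legal move changes the Grundy value (mex property), so 0 moves.

0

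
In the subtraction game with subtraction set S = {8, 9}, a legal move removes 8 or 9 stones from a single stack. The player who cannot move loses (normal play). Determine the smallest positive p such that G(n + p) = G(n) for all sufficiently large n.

G(0) = 0
G(1) = mex{} = 0
G(2) = mex{} = 0
G(3) = mex{} = 0
G(4) = mex{} = 0
G(5) = mex{} = 0
G(6) = mex{} = 0
G(7) = mex{} = 0
G(8) = mex{0} = 1
G(9) = mex{0,0} = 1
G(10) = mex{0,0} = 1
G(11) = mex{0,0} = 1
G(12) = mex{0,0} = 1
G(13) = mex{0,0} = 1
G(14) = mex{0,0} = 1
G(15) = mex{0,0} = 1
G(16) = mex{1,0} = 2
G(17) = mex{1,1} = 0
G(18) = mex{1,1} = 0
G(19) = mex{1,1} = 0
G(20) = mex{1,1} = 0
G(21) = mex{1,1} = 0
G(22) = mex{1,1} = 0
G(23) = mex{1,1} = 0
G(24) = mex{2,1} = 0
G(25) = mex{0,2} = 1
G(26) = mex{0,0} = 1
G(27) = mex{0,0} = 1
G(28) = mex{0,0} = 1
G(29) = mex{0,0} = 1
G(30) = mex{0,0} = 1
G(31) = mex{0,0} = 1
G(32) = mex{0,0} = 1
G(33) = mex{1,0} = 2
G(34) = mex{1,1} = 0
G(35) = mex{1,1} = 0
G(n+17) = G(n) holds for n = 0,…,8 (a full window of length max(S) = 9), so the sequence is purely periodic with period 17.

17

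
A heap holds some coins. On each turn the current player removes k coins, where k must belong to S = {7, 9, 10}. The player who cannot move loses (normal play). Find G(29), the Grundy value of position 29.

G(0) = 0
G(1) = mex{} = 0
G(2) = mex{} = 0
G(3) = mex{} = 0
G(4) = mex{} = 0
G(5) = mex{} = 0
G(6) = mex{} = 0
G(7) = mex{0} = 1
G(8) = mex{0} = 1
G(9) = mex{0,0} = 1
G(10) = mex{0,0,0} = 1
G(11) = mex{0,0,0} = 1
G(12) = mex{0,0,0} = 1
G(13) = mex{0,0,0} = 1
G(14) = mex{1,0,0} = 2
G(15) = mex{1,0,0} = 2
G(16) = mex{1,1,0} = 2
G(17) = mex{1,1,1} = 0
G(18) = mex{1,1,1} = 0
G(19) = mex{1,1,1} = 0
G(20) = mex{1,1,1} = 0
G(21) = mex{2,1,1} = 0
G(22) = mex{2,1,1} = 0
G(23) = mex{2,2,1} = 0
G(24) = mex{0,2,2} = 1
G(25) = mex{0,2,2} = 1
G(26) = mex{0,0,2} = 1
G(27) = mex{0,0,0} = 1
G(28) = mex{0,0,0} = 1
G(29) = mex{0,0,0} = 1

1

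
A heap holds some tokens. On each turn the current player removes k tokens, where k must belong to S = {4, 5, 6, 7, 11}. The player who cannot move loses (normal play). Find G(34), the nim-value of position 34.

G(0) = 0
G(1) = mex{} = 0
G(2) = mex{} = 0
G(3) = mex{} = 0
G(4) = mex{0} = 1
G(5) = mex{0,0} = 1
G(6) = mex{0,0,0} = 1
G(7) = mex{0,0,0,0} = 1
G(8) = mex{1,0,0,0} = 2
G(9) = mex{1,1,0,0} = 2
G(10) = mex{1,1,1,0} = 2
G(11) = mex{1,1,1,1,0} = 2
G(12) = mex{2,1,1,1,0} = 3
G(13) = mex{2,2,1,1,0} = 3
G(14) = mex{2,2,2,1,0} = 3
G(15) = mex{2,2,2,2,1} = 0
G(16) = mex{3,2,2,2,1} = 0
G(17) = mex{3,3,2,2,1} = 0
G(18) = mex{3,3,3,2,1} = 0
G(19) = mex{0,3,3,3,2} = 1
G(20) = mex{0,0,3,3,2} = 1
G(21) = mex{0,0,0,3,2} = 1
G(22) = mex{0,0,0,0,2} = 1
G(23) = mex{1,0,0,0,3} = 2
G(24) = mex{1,1,0,0,3} = 2
G(25) = mex{1,1,1,0,3} = 2
G(26) = mex{1,1,1,1,0} = 2
G(27) = mex{2,1,1,1,0} = 3
G(28) = mex{2,2,1,1,0} = 3
G(29) = mex{2,2,2,1,0} = 3
G(30) = mex{2,2,2,2,1} = 0
G(31) = mex{3,2,2,2,1} = 0
G(32) = mex{3,3,2,2,1} = 0
G(33) = mex{3,3,3,2,1} = 0
G(34) = mex{0,3,3,3,2} = 1

1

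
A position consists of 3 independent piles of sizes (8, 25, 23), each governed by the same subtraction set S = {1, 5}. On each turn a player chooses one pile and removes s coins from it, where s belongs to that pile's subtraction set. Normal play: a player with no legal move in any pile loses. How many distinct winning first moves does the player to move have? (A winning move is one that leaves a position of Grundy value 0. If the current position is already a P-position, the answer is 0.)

All piles use S = {1, 5}:
n :  0  1  2  3  4  5  6  7  8  9 10 11 12 13 14 15 16 17 18 19 20 21 22 23 24 25
G :  0  1  0  1  0  1  0  1  0  1  0  1  0  1  0  1  0  1  0  1  0  1  0  1  0  1
Pile A: G(8) = 0.
Pile B: G(25) = 1.
Pile C: G(23) = 1.
Combined Grundy value = 0 ⊕ 1 ⊕ 1 = 0.
A winning move leaves total XOR = 0, i.e. changes one component's Grundy value g to g ⊕ X where X is the current total.
Pile A: target g' = 0⊕0 = 0, but every legal move changes the Grundy value (mex property), so 0 moves.
Pile B: target g' = 1⊕0 = 1, but every legal move changes the Grundy value (mex property), so 0 moves.
Pile C: target g' = 1⊕0 = 1, but every legal move changes the Grundy value (mex property), so 0 moves.

0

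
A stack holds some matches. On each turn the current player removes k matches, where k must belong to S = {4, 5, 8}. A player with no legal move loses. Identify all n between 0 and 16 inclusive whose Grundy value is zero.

G(0) = 0
G(1) = mex{} = 0
G(2) = mex{} = 0
G(3) = mex{} = 0
G(4) = mex{0} = 1
G(5) = mex{0,0} = 1
G(6) = mex{0,0} = 1
G(7) = mex{0,0} = 1
G(8) = mex{1,0,0} = 2
G(9) = mex{1,1,0} = 2
G(10) = mex{1,1,0} = 2
G(11) = mex{1,1,0} = 2
G(12) = mex{2,1,1} = 0
G(13) = mex{2,2,1} = 0
G(14) = mex{2,2,1} = 0
G(15) = mex{2,2,1} = 0
G(16) = mex{0,2,2} = 1
P-positions are exactly the n with G(n) = 0.

0, 1, 2, 3, 12, 13, 14, 15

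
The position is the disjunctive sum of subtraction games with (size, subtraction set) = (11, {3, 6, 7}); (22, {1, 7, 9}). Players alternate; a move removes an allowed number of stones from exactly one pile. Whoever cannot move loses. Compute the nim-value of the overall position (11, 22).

0

Pile A, S = {3, 6, 7}:
G(0) = 0
G(1) = mex{} = 0
G(2) = mex{} = 0
G(3) = mex{0} = 1
G(4) = mex{0} = 1
G(5) = mex{0} = 1
G(6) = mex{1,0} = 2
G(7) = mex{1,0,0} = 2
G(8) = mex{1,0,0} = 2
G(9) = mex{2,1,0} = 3
G(10) = mex{2,1,1} = 0
G(11) = mex{2,1,1} = 0
G_A(11) = 0.
Pile B, S = {1, 7, 9}:
n :  0  1  2  3  4  5  6  7  8  9 10 11 12 13 14 15 16 17 18 19 20 21 22
G :  0  1  0  1  0  1  0  1  0  1  0  1  0  1  0  1  0  1  0  1  0  1  0
G_B(22) = 0.
Combined Grundy value = 0 ⊕ 0 = 0.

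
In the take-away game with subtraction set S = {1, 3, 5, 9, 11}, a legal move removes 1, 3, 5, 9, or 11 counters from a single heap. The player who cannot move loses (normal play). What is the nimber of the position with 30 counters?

0

G(0) = 0
G(1) = mex{0} = 1
G(2) = mex{1} = 0
G(3) = mex{0,0} = 1
G(4) = mex{1,1} = 0
G(5) = mex{0,0,0} = 1
G(6) = mex{1,1,1} = 0
G(7) = mex{0,0,0} = 1
G(8) = mex{1,1,1} = 0
G(9) = mex{0,0,0,0} = 1
G(10) = mex{1,1,1,1} = 0
G(11) = mex{0,0,0,0,0} = 1
G(12) = mex{1,1,1,1,1} = 0
G(13) = mex{0,0,0,0,0} = 1
G(14) = mex{1,1,1,1,1} = 0
G(15) = mex{0,0,0,0,0} = 1
G(16) = mex{1,1,1,1,1} = 0
G(17) = mex{0,0,0,0,0} = 1
G(18) = mex{1,1,1,1,1} = 0
G(19) = mex{0,0,0,0,0} = 1
G(20) = mex{1,1,1,1,1} = 0
G(21) = mex{0,0,0,0,0} = 1
G(22) = mex{1,1,1,1,1} = 0
G(23) = mex{0,0,0,0,0} = 1
G(24) = mex{1,1,1,1,1} = 0
G(25) = mex{0,0,0,0,0} = 1
G(26) = mex{1,1,1,1,1} = 0
G(27) = mex{0,0,0,0,0} = 1
G(28) = mex{1,1,1,1,1} = 0
G(29) = mex{0,0,0,0,0} = 1
G(30) = mex{1,1,1,1,1} = 0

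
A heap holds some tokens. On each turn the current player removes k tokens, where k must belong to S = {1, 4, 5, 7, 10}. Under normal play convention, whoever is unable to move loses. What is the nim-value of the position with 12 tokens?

n :  0  1  2  3  4  5  6  7  8  9 10 11 12
G :  0  1  0  1  2  3  2  3  0  1  4  0  1

1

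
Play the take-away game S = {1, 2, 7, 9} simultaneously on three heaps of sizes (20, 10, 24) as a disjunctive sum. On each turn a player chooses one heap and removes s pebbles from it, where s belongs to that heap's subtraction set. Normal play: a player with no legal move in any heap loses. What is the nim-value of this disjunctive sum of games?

5

All heaps use S = {1, 2, 7, 9}:
G(0) = 0
G(1) = mex{0} = 1
G(2) = mex{1,0} = 2
G(3) = mex{2,1} = 0
G(4) = mex{0,2} = 1
G(5) = mex{1,0} = 2
G(6) = mex{2,1} = 0
G(7) = mex{0,2,0} = 1
G(8) = mex{1,0,1} = 2
G(9) = mex{2,1,2,0} = 3
G(10) = mex{3,2,0,1} = 4
G(11) = mex{4,3,1,2} = 0
G(12) = mex{0,4,2,0} = 1
G(13) = mex{1,0,0,1} = 2
G(14) = mex{2,1,1,2} = 0
G(15) = mex{0,2,2,0} = 1
G(16) = mex{1,0,3,1} = 2
G(17) = mex{2,1,4,2} = 0
G(18) = mex{0,2,0,3} = 1
G(19) = mex{1,0,1,4} = 2
G(20) = mex{2,1,2,0} = 3
G(21) = mex{3,2,0,1} = 4
G(22) = mex{4,3,1,2} = 0
G(23) = mex{0,4,2,0} = 1
G(24) = mex{1,0,0,1} = 2
Heap A: G(20) = 3.
Heap B: G(10) = 4.
Heap C: G(24) = 2.
Combined Grundy value = 3 ⊕ 4 ⊕ 2 = 5.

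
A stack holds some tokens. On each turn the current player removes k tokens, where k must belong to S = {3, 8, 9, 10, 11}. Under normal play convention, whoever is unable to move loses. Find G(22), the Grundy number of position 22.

1

G(0) = 0
G(1) = mex{} = 0
G(2) = mex{} = 0
G(3) = mex{0} = 1
G(4) = mex{0} = 1
G(5) = mex{0} = 1
G(6) = mex{1} = 0
G(7) = mex{1} = 0
G(8) = mex{1,0} = 2
G(9) = mex{0,0,0} = 1
G(10) = mex{0,0,0,0} = 1
G(11) = mex{2,1,0,0,0} = 3
G(12) = mex{1,1,1,0,0} = 2
G(13) = mex{1,1,1,1,0} = 2
G(14) = mex{3,0,1,1,1} = 2
G(15) = mex{2,0,0,1,1} = 3
G(16) = mex{2,2,0,0,1} = 3
G(17) = mex{2,1,2,0,0} = 3
G(18) = mex{3,1,1,2,0} = 4
G(19) = mex{3,3,1,1,2} = 0
G(20) = mex{3,2,3,1,1} = 0
G(21) = mex{4,2,2,3,1} = 0
G(22) = mex{0,2,2,2,3} = 1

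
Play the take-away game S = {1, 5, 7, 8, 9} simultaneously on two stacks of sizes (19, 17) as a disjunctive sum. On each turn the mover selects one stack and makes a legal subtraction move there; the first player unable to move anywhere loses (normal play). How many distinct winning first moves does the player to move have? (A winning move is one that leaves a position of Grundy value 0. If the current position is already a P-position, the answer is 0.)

All stacks use S = {1, 5, 7, 8, 9}:
G(0) = 0
G(1) = mex{0} = 1
G(2) = mex{1} = 0
G(3) = mex{0} = 1
G(4) = mex{1} = 0
G(5) = mex{0,0} = 1
G(6) = mex{1,1} = 0
G(7) = mex{0,0,0} = 1
G(8) = mex{1,1,1,0} = 2
G(9) = mex{2,0,0,1,0} = 3
G(10) = mex{3,1,1,0,1} = 2
G(11) = mex{2,0,0,1,0} = 3
G(12) = mex{3,1,1,0,1} = 2
G(13) = mex{2,2,0,1,0} = 3
G(14) = mex{3,3,1,0,1} = 2
G(15) = mex{2,2,2,1,0} = 3
G(16) = mex{3,3,3,2,1} = 0
G(17) = mex{0,2,2,3,2} = 1
G(18) = mex{1,3,3,2,3} = 0
G(19) = mex{0,2,2,3,2} = 1
Stack A: G(19) = 1.
Stack B: G(17) = 1.
Combined Grundy value = 1 ⊕ 1 = 0.
A winning move leaves total XOR = 0, i.e. changes one component's Grundy value g to g ⊕ X where X is the current total.
Stack A: target g' = 1⊕0 = 1, but every legal move changes the Grundy value (mex property), so 0 moves.
Stack B: target g' = 1⊕0 = 1, but every legal move changes the Grundy value (mex property), so 0 moves.

0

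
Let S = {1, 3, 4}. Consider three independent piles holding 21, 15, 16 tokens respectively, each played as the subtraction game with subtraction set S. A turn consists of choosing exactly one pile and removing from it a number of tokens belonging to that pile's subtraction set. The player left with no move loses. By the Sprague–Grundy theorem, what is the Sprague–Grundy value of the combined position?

1

All piles use S = {1, 3, 4}:
n :  0  1  2  3  4  5  6  7  8  9 10 11 12 13 14 15 16 17 18 19 20 21
G :  0  1  0  1  2  3  2  0  1  0  1  2  3  2  0  1  0  1  2  3  2  0
Pile A: G(21) = 0.
Pile B: G(15) = 1.
Pile C: G(16) = 0.
Combined Grundy value = 0 ⊕ 1 ⊕ 0 = 1.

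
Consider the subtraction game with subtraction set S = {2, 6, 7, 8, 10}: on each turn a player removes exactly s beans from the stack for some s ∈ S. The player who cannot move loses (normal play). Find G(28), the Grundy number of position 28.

n :  0  1  2  3  4  5  6  7  8  9 10 11 12 13 14 15 16 17 18 19 20 21 22 23 24 25 26 27 28
G :  0  0  1  1  0  0  1  1  2  2  3  3  2  2  3  3  0  0  1  1  0  0  1  1  2  2  3  3  2

2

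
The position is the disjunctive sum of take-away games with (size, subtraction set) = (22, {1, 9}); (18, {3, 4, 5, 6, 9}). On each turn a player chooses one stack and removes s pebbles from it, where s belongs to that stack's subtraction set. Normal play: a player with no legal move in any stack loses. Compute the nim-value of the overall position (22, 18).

2

Stack A, S = {1, 9}:
n :  0  1  2  3  4  5  6  7  8  9 10 11 12 13 14 15 16 17 18 19 20 21 22
G :  0  1  0  1  0  1  0  1  0  1  0  1  0  1  0  1  0  1  0  1  0  1  0
G_A(22) = 0.
Stack B, S = {3, 4, 5, 6, 9}:
G(0) = 0
G(1) = mex{} = 0
G(2) = mex{} = 0
G(3) = mex{0} = 1
G(4) = mex{0,0} = 1
G(5) = mex{0,0,0} = 1
G(6) = mex{1,0,0,0} = 2
G(7) = mex{1,1,0,0} = 2
G(8) = mex{1,1,1,0} = 2
G(9) = mex{2,1,1,1,0} = 3
G(10) = mex{2,2,1,1,0} = 3
G(11) = mex{2,2,2,1,0} = 3
G(12) = mex{3,2,2,2,1} = 0
G(13) = mex{3,3,2,2,1} = 0
G(14) = mex{3,3,3,2,1} = 0
G(15) = mex{0,3,3,3,2} = 1
G(16) = mex{0,0,3,3,2} = 1
G(17) = mex{0,0,0,3,2} = 1
G(18) = mex{1,0,0,0,3} = 2
G_B(18) = 2.
Combined Grundy value = 0 ⊕ 2 = 2.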